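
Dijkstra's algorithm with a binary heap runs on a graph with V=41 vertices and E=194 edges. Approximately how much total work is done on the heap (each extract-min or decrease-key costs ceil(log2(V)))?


Dijkstra with a binary heap: each vertex is extracted once, each edge may relax once.
Each heap operation costs O(log V).
V + E = 41 + 194 = 235
ceil(log2(41)) = 6 (since 2^5 = 32 < 41 <= 64 = 2^6)
Total heap work = (V+E) * ceil(log2(V)) = 235 * 6 = 1410


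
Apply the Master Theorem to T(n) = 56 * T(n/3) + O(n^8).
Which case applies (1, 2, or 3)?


The Master Theorem: T(n) = a*T(n/b) + O(n^c)
  a = 56, b = 3, c = 8
log_b(a) = log_3(56) ~ 3.664
Compare b^c with a: 3^8 = 6561 > 56, so c > log_b(a).
Since c > log_b(a), Case 3 applies.
T(n) = O(n^8)
Master Theorem case = 3


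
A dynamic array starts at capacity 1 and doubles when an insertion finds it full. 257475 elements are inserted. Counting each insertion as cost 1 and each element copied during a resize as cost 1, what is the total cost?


n = 257475
Insertion costs: 257475
Resizes copy 1, 2, 4, ... up to the largest power of 2 that is <= n-1 = 257474, i.e. 131072.
Copy costs = 1 + 2 + 4 + 8 + 16 + 32 + 64 + 128 + 256 + 512 + 1024 + 2048 + 4096 + 8192 + 16384 + 32768 + 65536 + 131072 = 262143
Total = 257475 + 262143 = 519618


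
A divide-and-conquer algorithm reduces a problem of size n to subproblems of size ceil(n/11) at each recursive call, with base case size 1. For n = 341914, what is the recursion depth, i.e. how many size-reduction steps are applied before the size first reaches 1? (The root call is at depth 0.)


Each step divides the size by 11 (rounding up); after k steps the size is ceil(n/11^k), which equals 1 exactly when 11^k >= n.
So the depth is the smallest k with 11^k >= 341914, i.e. ceil(log_11(341914)).
11^5 = 161051 < 341914 <= 1771561 = 11^6
Recursion depth = 6


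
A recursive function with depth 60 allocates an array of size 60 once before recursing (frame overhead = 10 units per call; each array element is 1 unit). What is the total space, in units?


Array allocation: 60 units (allocated once)
Stack frames: 60 deep * 10 per frame = 600 units
Total = 60 + 600 = 660


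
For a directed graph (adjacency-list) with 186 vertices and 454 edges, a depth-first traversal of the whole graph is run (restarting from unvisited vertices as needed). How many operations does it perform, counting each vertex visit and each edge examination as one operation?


A full DFS traversal visits each vertex once and examines each edge once.
V = 186
E = 454
Sum = 186 + 454 = 640


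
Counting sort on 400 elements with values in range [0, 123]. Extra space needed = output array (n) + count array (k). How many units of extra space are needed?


Output array size: 400 (to store sorted result)
Count array size: 124 (one slot per possible value, range 0 to 123)
Total extra space = 400 + 124 = 524


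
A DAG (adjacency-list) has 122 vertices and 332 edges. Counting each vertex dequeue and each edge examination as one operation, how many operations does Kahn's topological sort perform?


V = 122 (vertex processing)
E = 332 (edge processing)
V + E = 122 + 332 = 454


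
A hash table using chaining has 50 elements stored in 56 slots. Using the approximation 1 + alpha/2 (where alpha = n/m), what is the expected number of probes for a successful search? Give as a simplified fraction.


Load factor alpha = n/m = 50/56
Expected probes = 1 + alpha/2 = 1 + 50/(2*56)
= 1 + 50/112
= 112/112 + 50/112
= 162/112
Simplify: 81/56


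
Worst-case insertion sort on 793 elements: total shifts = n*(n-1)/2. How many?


Sum of shifts = 1 + 2 + 3 + ... + 792
= 793 * 792 / 2
= 628056 / 2
= 314028


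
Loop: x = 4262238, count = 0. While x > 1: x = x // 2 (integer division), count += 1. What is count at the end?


The variable x halves each step:
x = 4262238 -> 2131119 -> 1065559 -> 532779 -> 266389 -> 133194 -> 66597 -> 33298 -> 16649 -> 8324 -> 4162 -> 2081 -> 1040 -> 520 -> 260 -> 130 -> 65 -> 32 -> 16 -> 8 -> 4 -> 2 -> 1
Number of halvings = floor(log2(4262238)) = 22


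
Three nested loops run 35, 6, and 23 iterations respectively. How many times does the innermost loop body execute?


Loop 1 (outermost): 35 iterations
Loop 2 (middle): 6 iterations per outer
Loop 3 (innermost): 23 iterations per middle
Total = 35 * 6 * 23 = 4830


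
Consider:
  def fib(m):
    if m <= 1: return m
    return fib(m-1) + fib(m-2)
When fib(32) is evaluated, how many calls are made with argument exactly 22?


Let N(m) = number of times fib(m) is called while evaluating fib(32).
N(32) = 1 (the initial call).
N(31) = 1 (only fib(32) calls it).
For 1 <= m <= 30: fib(m) is called by fib(m+1) and fib(m+2), so
  N(m) = N(m+1) + N(m+2).
fib(0) is called only by fib(2), so N(0) = N(2).
Walk down from m=32:
  N(32)=1, N(31)=1, N(30)=2, N(29)=3, N(28)=5, N(27)=8, N(26)=13, N(25)=21, N(24)=34, N(23)=55, N(22)=89
N(22) = 89


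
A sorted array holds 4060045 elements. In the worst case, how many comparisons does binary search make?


Halving sequence: 4060045 -> 2030022 -> 1015011 -> 507505 -> 253752 -> 126876 -> 63438 -> 31719 -> 15859 -> 7929 -> 3964 -> 1982 -> 991 -> 495 -> 247 -> 123 -> 61 -> 30 -> 15 -> 7 -> 3 -> 1
Number of halvings = 21
Max comparisons = 21 + 1 = 22


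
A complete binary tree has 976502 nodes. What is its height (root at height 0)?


In a complete binary tree, level k holds nodes 2^k .. 2^(k+1)-1 (1-indexed).
Height = floor(log2(n)) = floor(log2(976502)) = 19
Check: 2^19 = 524288 <= 976502 < 1048576 = 2^20


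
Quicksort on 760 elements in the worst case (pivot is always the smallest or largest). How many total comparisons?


In the worst case, each partition step picks the worst pivot:
  Partition 1: 759 comparisons (n-1 elements to compare)
  Partition 2: 758 comparisons
  Partition 3: 757 comparisons
  Partition 4: 756 comparisons
  Partition 5: 755 comparisons
  ...
  Last partition: 0 comparisons
Total = (n-1) + (n-2) + ... + 1 + 0 = n*(n-1)/2
= 760*759/2 = 288420


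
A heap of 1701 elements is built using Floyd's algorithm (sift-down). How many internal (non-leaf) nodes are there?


Leaf nodes occupy roughly half the array.
Sift-down is called for each internal node, starting from the last one.
Internal nodes = floor(n/2) = floor(1701/2) = 850


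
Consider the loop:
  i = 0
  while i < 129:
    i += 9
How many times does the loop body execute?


Starting at i = 0, each iteration adds 9.
Iterations until i >= 129:
  Iteration 1: i = 0 -> i = 9
  Iteration 2: i = 9 -> i = 18
  Iteration 3: i = 18 -> i = 27
  Iteration 4: i = 27 -> i = 36
  Iteration 5: i = 36 -> i = 45
  Iteration 6: i = 45 -> i = 54
  Iteration 7: i = 54 -> i = 63
  Iteration 8: i = 63 -> i = 72
  ... continuing ...
Total iterations = ceil(129/9) = 15


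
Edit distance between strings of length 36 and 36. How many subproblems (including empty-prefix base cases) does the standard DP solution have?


The table includes base cases (empty prefixes).
Rows: (m+1) = 37
Columns: (n+1) = 37
Total = 37 * 37 = 1369


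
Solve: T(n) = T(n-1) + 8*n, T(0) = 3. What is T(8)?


Expanding the recurrence:
T(8) = T(7) + 8*8
       = T(6) + 8*7 + 8*8
       ...
       = T(0) + 8*(1 + 2 + ... + 8)
       = 3 + 8 * 8*9/2
       = 3 + 8 * 36
       = 3 + 288 = 291


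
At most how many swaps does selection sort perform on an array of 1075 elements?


Each of the 1074 passes places one element in its final position.
Pass 1: swap minimum into position 0
Pass 2: swap minimum of remaining into position 1
...
Pass 1074: last two elements, one swap
Maximum swaps = 1075 - 1 = 1074


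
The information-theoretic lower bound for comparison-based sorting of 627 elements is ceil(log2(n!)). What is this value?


A binary decision tree of height h has at most 2^h leaves and needs at least n! of them, so h >= ceil(log2(n!)).
627! is far too large to multiply out, so use Stirling's series:
  ln(n!) ~ n ln n - n + (1/2) ln(2 pi n) + 1/(12n)  (error below 1/(360 n^3), negligible here)
  ln(627) = 6.4409465
  n ln n = 627 * 6.4409465 = 4038.4735
  (1/2) ln(2 pi * 627) = (1/2) ln(3939.5572) = 4.1394
  1/(12*627) = 0.0001
  ln(627!) ~ 4038.4735 - 627 + 4.1394 + 0.0001 = 3415.6130
Convert to base 2: log2(627!) = 3415.6130 / ln 2 = 3415.6130 / 0.69314718 = 4927.6879
ceil(4927.6879) = 4928


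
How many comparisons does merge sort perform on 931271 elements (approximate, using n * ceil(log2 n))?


Recursion depth: ceil(log2(931271)) = 20
Each recursion level merges n = 931271 elements
Total = 931271 * 20 = 18625420


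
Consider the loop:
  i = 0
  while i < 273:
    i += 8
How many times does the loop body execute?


Starting at i = 0, each iteration adds 8.
Iterations until i >= 273:
  Iteration 1: i = 0 -> i = 8
  Iteration 2: i = 8 -> i = 16
  Iteration 3: i = 16 -> i = 24
  Iteration 4: i = 24 -> i = 32
  Iteration 5: i = 32 -> i = 40
  Iteration 6: i = 40 -> i = 48
  Iteration 7: i = 48 -> i = 56
  Iteration 8: i = 56 -> i = 64
  ... continuing ...
Total iterations = ceil(273/8) = 35


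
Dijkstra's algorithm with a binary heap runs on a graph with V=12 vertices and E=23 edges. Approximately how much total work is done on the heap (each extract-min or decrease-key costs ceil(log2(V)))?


Dijkstra with a binary heap: each vertex is extracted once, each edge may relax once.
Each heap operation costs O(log V).
V + E = 12 + 23 = 35
ceil(log2(12)) = 4 (since 2^3 = 8 < 12 <= 16 = 2^4)
Total heap work = (V+E) * ceil(log2(V)) = 35 * 4 = 140


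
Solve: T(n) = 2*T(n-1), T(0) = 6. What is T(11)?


Unrolling:
T(11) = 2*T(10) = 2^2*T(9) = ... = 2^11*T(0)
= 2^11 * 6
= 2048 * 6 = 12288


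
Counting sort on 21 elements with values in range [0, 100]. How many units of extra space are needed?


Output array size: 21 (to store sorted result)
Count array size: 101 (one slot per possible value, range 0 to 100)
Total extra space = 21 + 101 = 122


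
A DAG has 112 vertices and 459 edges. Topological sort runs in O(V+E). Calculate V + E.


V = 112 (vertex processing)
E = 459 (edge processing)
V + E = 112 + 459 = 571


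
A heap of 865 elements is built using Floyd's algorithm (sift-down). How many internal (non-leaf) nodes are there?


Leaf nodes occupy roughly half the array.
Sift-down is called for each internal node, starting from the last one.
Internal nodes = floor(n/2) = floor(865/2) = 432


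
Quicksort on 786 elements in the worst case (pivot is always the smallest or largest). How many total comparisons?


In the worst case, each partition step picks the worst pivot:
  Partition 1: 785 comparisons (n-1 elements to compare)
  Partition 2: 784 comparisons
  Partition 3: 783 comparisons
  Partition 4: 782 comparisons
  Partition 5: 781 comparisons
  ...
  Last partition: 0 comparisons
Total = (n-1) + (n-2) + ... + 1 + 0 = n*(n-1)/2
= 786*785/2 = 308505


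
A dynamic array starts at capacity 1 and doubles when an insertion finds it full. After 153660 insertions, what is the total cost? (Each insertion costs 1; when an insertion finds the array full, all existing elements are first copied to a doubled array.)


Insertion cost: 153660 (one per element)
Resizes occur just before inserting elements 2, 3, 5, 9, ...
Elements copied at each resize: 1 + 2 + 4 + 8 + 16 + 32 + 64 + 128 + 256 + 512 + 1024 + 2048 + 4096 + 8192 + 16384 + 32768 + 65536 + 131072
Sum of copies = 262143 (geometric series: 2^k - 1)
Total = 153660 + 262143 = 415803


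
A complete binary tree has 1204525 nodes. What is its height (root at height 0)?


In a complete binary tree, level k holds nodes 2^k .. 2^(k+1)-1 (1-indexed).
Height = floor(log2(n)) = floor(log2(1204525)) = 20
Check: 2^20 = 1048576 <= 1204525 < 2097152 = 2^21


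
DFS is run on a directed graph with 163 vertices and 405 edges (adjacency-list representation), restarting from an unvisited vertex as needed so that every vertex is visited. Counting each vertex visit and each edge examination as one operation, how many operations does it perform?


A full DFS traversal processes each vertex exactly once (push/pop on stack).
Each directed edge is examined once.
V = 163, E = 405
V + E = 568


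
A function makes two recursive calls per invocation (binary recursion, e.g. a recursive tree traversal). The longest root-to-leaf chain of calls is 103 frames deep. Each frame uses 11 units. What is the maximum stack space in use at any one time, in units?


Binary recursion: the two calls run one after the other, so only one root-to-leaf chain of frames is on the stack at a time.
Maximum depth (longest chain) = 103 frames
Each frame = 11 units
Max stack space = 103 * 11 = 1133


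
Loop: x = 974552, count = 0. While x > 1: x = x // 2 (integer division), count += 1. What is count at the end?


The variable x halves each step:
x = 974552 -> 487276 -> 243638 -> 121819 -> 60909 -> 30454 -> 15227 -> 7613 -> 3806 -> 1903 -> 951 -> 475 -> 237 -> 118 -> 59 -> 29 -> 14 -> 7 -> 3 -> 1
Number of halvings = floor(log2(974552)) = 19


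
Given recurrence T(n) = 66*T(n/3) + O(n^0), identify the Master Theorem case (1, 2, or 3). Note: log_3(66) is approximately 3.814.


Master Theorem parameters: a=66, b=3, c=0
log_b(a) = 3.814
Compare b^c with a: 3^0 = 1 < 66, so c < log_b(a).
Comparing c=0 vs log_b(a)=3.814:
0 < 3.814 => Case 1
Result: T(n) = O(n^(log_3 66)) ~ O(n^3.814)
Master Theorem case = 1


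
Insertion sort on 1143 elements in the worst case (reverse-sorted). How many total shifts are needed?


In the worst case (reverse-sorted), each element shifts past all previous:
  Element 1: 1 shifts
  Element 2: 2 shifts
  Element 3: 3 shifts
  Element 4: 4 shifts
  Element 5: 5 shifts
  ...
  Element 1142: 1142 shifts
Total = 1 + 2 + ... + 1142
= 1143*(1143-1)/2 = 652653


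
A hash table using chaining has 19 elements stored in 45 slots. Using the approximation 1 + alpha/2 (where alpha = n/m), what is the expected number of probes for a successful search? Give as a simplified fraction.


Load factor alpha = n/m = 19/45
Expected probes = 1 + alpha/2 = 1 + 19/(2*45)
= 1 + 19/90
= 90/90 + 19/90
= 109/90


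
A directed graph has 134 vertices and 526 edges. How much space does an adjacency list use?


Adjacency list: one list head per vertex + one entry per edge
Vertex heads: 134
Edge entries: 526
Total = 134 + 526 = 660


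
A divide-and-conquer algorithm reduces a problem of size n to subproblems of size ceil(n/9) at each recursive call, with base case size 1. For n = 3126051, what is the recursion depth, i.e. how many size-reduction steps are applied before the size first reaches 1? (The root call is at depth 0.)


Each step divides the size by 9 (rounding up); after k steps the size is ceil(n/9^k), which equals 1 exactly when 9^k >= n.
So the depth is the smallest k with 9^k >= 3126051, i.e. ceil(log_9(3126051)).
9^6 = 531441 < 3126051 <= 4782969 = 9^7
Recursion depth = 7


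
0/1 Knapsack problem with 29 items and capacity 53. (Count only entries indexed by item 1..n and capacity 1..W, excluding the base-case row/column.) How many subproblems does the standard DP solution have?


The DP table is indexed by (item, capacity).
Rows: 29 items
Columns: 53 capacity values (1 to W)
Total subproblems = 29 * 53 = 1537


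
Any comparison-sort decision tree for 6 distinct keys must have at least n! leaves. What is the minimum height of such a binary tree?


A binary decision tree of height h has at most 2^h leaves and needs at least n! of them, so h >= ceil(log2(n!)).
Compute 6! as a running product:
  x2 = 2, x3 = 6, x4 = 24, x5 = 120
  x6 = 720
6! = 720
Bracket between powers of 2:
  2^9 = 512 < 720 <= 1024 = 2^10
So ceil(log2(6!)) = 10


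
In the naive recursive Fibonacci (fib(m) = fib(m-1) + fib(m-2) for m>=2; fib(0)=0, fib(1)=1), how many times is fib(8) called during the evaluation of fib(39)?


Let N(m) = number of times fib(m) is called while evaluating fib(39).
N(39) = 1 (the initial call).
N(38) = 1 (only fib(39) calls it).
For 1 <= m <= 37: fib(m) is called by fib(m+1) and fib(m+2), so
  N(m) = N(m+1) + N(m+2).
fib(0) is called only by fib(2), so N(0) = N(2).
Walk down from m=39:
  N(39)=1, N(38)=1, N(37)=2, N(36)=3, N(35)=5, N(34)=8, N(33)=13, N(32)=21, N(31)=34, N(30)=55, N(29)=89, N(28)=144, N(27)=233, N(26)=377, N(25)=610, N(24)=987, N(23)=1597, N(22)=2584, N(21)=4181, N(20)=6765, N(19)=10946, N(18)=17711, N(17)=28657, N(16)=46368, N(15)=75025, N(14)=121393, N(13)=196418, N(12)=317811, N(11)=514229, N(10)=832040, N(9)=1346269, N(8)=2178309
N(8) = 2178309


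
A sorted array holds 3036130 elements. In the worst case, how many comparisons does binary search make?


Halving sequence: 3036130 -> 1518065 -> 759032 -> 379516 -> 189758 -> 94879 -> 47439 -> 23719 -> 11859 -> 5929 -> 2964 -> 1482 -> 741 -> 370 -> 185 -> 92 -> 46 -> 23 -> 11 -> 5 -> 2 -> 1
Number of halvings = 21
Max comparisons = 21 + 1 = 22


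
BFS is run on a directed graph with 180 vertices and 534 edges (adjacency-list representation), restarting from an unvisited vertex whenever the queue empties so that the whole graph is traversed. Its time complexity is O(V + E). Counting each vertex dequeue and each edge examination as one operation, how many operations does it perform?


A full BFS traversal dequeues each vertex exactly once and examines each directed edge exactly once.
V = 180 (vertex processing cost)
E = 534 (edge examination cost)
Total operations proportional to V + E = 180 + 534 = 714


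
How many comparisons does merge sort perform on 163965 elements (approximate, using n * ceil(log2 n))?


Recursion depth: ceil(log2(163965)) = 18
Each recursion level merges n = 163965 elements
Total = 163965 * 18 = 2951370


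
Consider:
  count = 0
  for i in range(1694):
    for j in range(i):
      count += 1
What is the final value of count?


For each i, the inner loop runs i times:
  i=0: inner runs 0 times
  i=1: inner runs 1 time
  i=2: inner runs 2 times
  i=3: inner runs 3 times
  i=4: inner runs 4 times
  i=5: inner runs 5 times
  i=6: inner runs 6 times
  i=7: inner runs 7 times
  ...
Total = 0 + 1 + 2 + ... + 1693 = 1694*(1694-1)/2 = 1433971


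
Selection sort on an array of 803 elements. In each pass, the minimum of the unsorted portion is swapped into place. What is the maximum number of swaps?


Selection sort performs one swap per pass:
  Pass 1: find min in positions 0 to 802, swap with position 0
  Pass 2: find min in positions 1 to 802, swap with position 1
  Pass 3: find min in positions 2 to 802, swap with position 2
  Pass 4: find min in positions 3 to 802, swap with position 3
  Pass 5: find min in positions 4 to 802, swap with position 4
  ... (797 more passes)
Total passes (and swaps) = n - 1 = 803 - 1 = 802


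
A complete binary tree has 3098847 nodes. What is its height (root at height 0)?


In a complete binary tree, level k holds nodes 2^k .. 2^(k+1)-1 (1-indexed).
Height = floor(log2(n)) = floor(log2(3098847)) = 21
Check: 2^21 = 2097152 <= 3098847 < 4194304 = 2^22


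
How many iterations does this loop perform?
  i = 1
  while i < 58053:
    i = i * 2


The loop variable doubles each iteration:
i = 1 -> 2 -> 4 -> 8 -> 16 -> 32 -> 64 -> 128 -> 256 -> 512 -> 1024 -> 2048 -> 4096 -> 8192 -> 16384 -> 32768 -> 65536 (stop, 65536 >= 58053)
Number of doublings = ceil(log2(58053)) = 16


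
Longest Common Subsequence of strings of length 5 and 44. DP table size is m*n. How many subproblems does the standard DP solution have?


DP table indexed by positions in both strings.
First string: 5 positions
Second string: 44 positions
Total = 5 * 44 = 220


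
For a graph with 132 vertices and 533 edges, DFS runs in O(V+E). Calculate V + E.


A full DFS traversal visits each vertex once and examines each edge once.
V = 132
E = 533
Sum = 132 + 533 = 665


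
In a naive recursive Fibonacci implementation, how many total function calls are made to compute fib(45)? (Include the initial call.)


Let C(m) = total calls to evaluate fib(m). Then C(0)=C(1)=1, and
C(m) = 1 + C(m-1) + C(m-2) for m >= 2.
Build the table (each entry = 1 + previous two):
  C(0) = 1
  C(1) = 1
  C(2) = 1 + 1 + 1 = 3
  C(3) = 1 + 3 + 1 = 5
  C(4) = 1 + 5 + 3 = 9
  C(5) = 1 + 9 + 5 = 15
  C(6) = 1 + 15 + 9 = 25
  C(7) = 1 + 25 + 15 = 41
  C(8) = 1 + 41 + 25 = 67
  C(9) = 1 + 67 + 41 = 109
  C(10) = 1 + 109 + 67 = 177
  C(11) = 1 + 177 + 109 = 287
  C(12) = 1 + 287 + 177 = 465
  C(13) = 1 + 465 + 287 = 753
  C(14) = 1 + 753 + 465 = 1219
  C(15) = 1 + 1219 + 753 = 1973
  C(16) = 1 + 1973 + 1219 = 3193
  C(17) = 1 + 3193 + 1973 = 5167
  C(18) = 1 + 5167 + 3193 = 8361
  C(19) = 1 + 8361 + 5167 = 13529
  C(20) = 1 + 13529 + 8361 = 21891
  C(21) = 1 + 21891 + 13529 = 35421
  C(22) = 1 + 35421 + 21891 = 57313
  C(23) = 1 + 57313 + 35421 = 92735
  C(24) = 1 + 92735 + 57313 = 150049
  C(25) = 1 + 150049 + 92735 = 242785
  C(26) = 1 + 242785 + 150049 = 392835
  C(27) = 1 + 392835 + 242785 = 635621
  C(28) = 1 + 635621 + 392835 = 1028457
  C(29) = 1 + 1028457 + 635621 = 1664079
  C(30) = 1 + 1664079 + 1028457 = 2692537
  C(31) = 1 + 2692537 + 1664079 = 4356617
  C(32) = 1 + 4356617 + 2692537 = 7049155
  C(33) = 1 + 7049155 + 4356617 = 11405773
  C(34) = 1 + 11405773 + 7049155 = 18454929
  C(35) = 1 + 18454929 + 11405773 = 29860703
  C(36) = 1 + 29860703 + 18454929 = 48315633
  C(37) = 1 + 48315633 + 29860703 = 78176337
  C(38) = 1 + 78176337 + 48315633 = 126491971
  C(39) = 1 + 126491971 + 78176337 = 204668309
  C(40) = 1 + 204668309 + 126491971 = 331160281
  C(41) = 1 + 331160281 + 204668309 = 535828591
  C(42) = 1 + 535828591 + 331160281 = 866988873
  C(43) = 1 + 866988873 + 535828591 = 1402817465
  C(44) = 1 + 1402817465 + 866988873 = 2269806339
  C(45) = 1 + 2269806339 + 1402817465 = 3672623805
Total calls for fib(45) = 3672623805


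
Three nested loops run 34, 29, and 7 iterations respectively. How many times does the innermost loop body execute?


Loop 1 (outermost): 34 iterations
Loop 2 (middle): 29 iterations per outer
Loop 3 (innermost): 7 iterations per middle
Total = 34 * 29 * 7 = 6902


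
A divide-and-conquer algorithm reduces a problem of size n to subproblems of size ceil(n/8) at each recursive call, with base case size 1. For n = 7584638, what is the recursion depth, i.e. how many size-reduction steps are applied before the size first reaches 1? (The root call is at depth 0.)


Each step divides the size by 8 (rounding up); after k steps the size is ceil(n/8^k), which equals 1 exactly when 8^k >= n.
So the depth is the smallest k with 8^k >= 7584638, i.e. ceil(log_8(7584638)).
8^7 = 2097152 < 7584638 <= 16777216 = 8^8
Recursion depth = 8


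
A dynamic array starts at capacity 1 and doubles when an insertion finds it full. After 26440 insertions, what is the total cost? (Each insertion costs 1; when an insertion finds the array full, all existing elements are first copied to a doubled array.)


Insertion cost: 26440 (one per element)
Resizes occur just before inserting elements 2, 3, 5, 9, ...
Elements copied at each resize: 1 + 2 + 4 + 8 + 16 + 32 + 64 + 128 + 256 + 512 + 1024 + 2048 + 4096 + 8192 + 16384
Sum of copies = 32767 (geometric series: 2^k - 1)
Total = 26440 + 32767 = 59207


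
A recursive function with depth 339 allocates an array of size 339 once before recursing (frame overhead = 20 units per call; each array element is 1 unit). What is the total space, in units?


Array allocation: 339 units (allocated once)
Stack frames: 339 deep * 20 per frame = 6780 units
Total = 339 + 6780 = 7119


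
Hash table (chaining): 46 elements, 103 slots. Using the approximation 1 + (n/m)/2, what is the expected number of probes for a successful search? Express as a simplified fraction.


Computing expected probes:
alpha = 46/103
= 1 + alpha/2
= 1 + 46/(2*103)
= (2*103 + 46) / (2*103)
= 252/206 = 126/103


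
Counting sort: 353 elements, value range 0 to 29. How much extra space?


n = 353 (output array)
k = 30 (count array for 30 distinct values)
Extra space = 353 + 30 = 383


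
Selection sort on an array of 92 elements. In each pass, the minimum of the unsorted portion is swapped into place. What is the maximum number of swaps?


Selection sort performs one swap per pass:
  Pass 1: find min in positions 0 to 91, swap with position 0
  Pass 2: find min in positions 1 to 91, swap with position 1
  Pass 3: find min in positions 2 to 91, swap with position 2
  Pass 4: find min in positions 3 to 91, swap with position 3
  Pass 5: find min in positions 4 to 91, swap with position 4
  ... (86 more passes)
Total passes (and swaps) = n - 1 = 92 - 1 = 91


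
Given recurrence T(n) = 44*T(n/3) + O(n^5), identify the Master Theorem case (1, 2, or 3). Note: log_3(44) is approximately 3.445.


Master Theorem parameters: a=44, b=3, c=5
log_b(a) = 3.445
Compare b^c with a: 3^5 = 243 > 44, so c > log_b(a).
Comparing c=5 vs log_b(a)=3.445:
5 > 3.445 => Case 3
Result: T(n) = O(n^5)
Master Theorem case = 3


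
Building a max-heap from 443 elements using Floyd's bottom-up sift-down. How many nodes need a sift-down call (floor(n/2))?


In a heap of 443 elements (0-indexed array):
  Last element index: 442
  Parent of last element: floor((442 - 1) / 2) = 220
  Internal nodes: indices 0 to 220
  Count = floor(443/2) = 221


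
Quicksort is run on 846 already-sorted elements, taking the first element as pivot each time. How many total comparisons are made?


Sum of comparisons per partition:
845 + 844 + ... + 1 + 0
= 846 * (846 - 1) / 2
= 846 * 845 / 2
= 357435


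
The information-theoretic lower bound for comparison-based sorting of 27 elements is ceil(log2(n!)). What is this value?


A binary decision tree of height h has at most 2^h leaves and needs at least n! of them, so h >= ceil(log2(n!)).
Compute 27! as a running product:
  x2 = 2, x3 = 6, x4 = 24, x5 = 120
  x6 = 720, x7 = 5040, x8 = 40320, x9 = 362880
  x10 = 3628800, x11 = 39916800, x12 = 479001600, x13 = 6227020800
  x14 = 87178291200, x15 = 1307674368000, x16 = 20922789888000, x17 = 355687428096000
  x18 = 6402373705728000, x19 = 121645100408832000, x20 = 2432902008176640000, x21 = 51090942171709440000
  x22 = 1124000727777607680000, x23 = 25852016738884976640000, x24 = 620448401733239439360000, x25 = 15511210043330985984000000
  x26 = 403291461126605635584000000, x27 = 10888869450418352160768000000
27! = 10888869450418352160768000000
Bracket between powers of 2:
  2^93 = 9903520314283042199192993792 < 10888869450418352160768000000 <= 19807040628566084398385987584 = 2^94
So ceil(log2(27!)) = 94


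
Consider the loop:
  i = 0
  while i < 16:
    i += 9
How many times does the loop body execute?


Starting at i = 0, each iteration adds 9.
Iterations until i >= 16:
  Iteration 1: i = 0 -> i = 9
  Iteration 2: i = 9 -> i = 18
Total iterations = ceil(16/9) = 2


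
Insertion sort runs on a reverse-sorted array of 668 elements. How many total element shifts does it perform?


Sum of shifts = 1 + 2 + 3 + ... + 667
= 668 * 667 / 2
= 445556 / 2
= 222778


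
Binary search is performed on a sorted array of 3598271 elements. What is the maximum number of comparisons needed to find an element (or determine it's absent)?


Binary search halves the search space each comparison:
  Step 1: search space = 3598271 -> 1799135
  Step 2: search space = 1799135 -> 899567
  Step 3: search space = 899567 -> 449783
  Step 4: search space = 449783 -> 224891
  Step 5: search space = 224891 -> 112445
  Step 6: search space = 112445 -> 56222
  Step 7: search space = 56222 -> 28111
  Step 8: search space = 28111 -> 14055
  Step 9: search space = 14055 -> 7027
  Step 10: search space = 7027 -> 3513
  Step 11: search space = 3513 -> 1756
  Step 12: search space = 1756 -> 878
  Step 13: search space = 878 -> 439
  Step 14: search space = 439 -> 219
  Step 15: search space = 219 -> 109
  Step 16: search space = 109 -> 54
  Step 17: search space = 54 -> 27
  Step 18: search space = 27 -> 13
  Step 19: search space = 13 -> 6
  Step 20: search space = 6 -> 3
  Step 21: search space = 3 -> 1
  Step 22: search space = 1 (final check)
Maximum comparisons = floor(log2(3598271)) + 1 = 21 + 1 = 22


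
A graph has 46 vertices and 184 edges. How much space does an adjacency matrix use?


Adjacency matrix: V x V grid of entries
Space = V^2 = 46^2 = 46 * 46 = 2116


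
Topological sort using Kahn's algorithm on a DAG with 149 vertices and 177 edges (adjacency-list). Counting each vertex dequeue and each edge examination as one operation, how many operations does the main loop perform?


Kahn's algorithm:
  1. Compute in-degrees: O(V + E)
  2. Process queue: each vertex dequeued once (O(V))
     each edge examined once (O(E))
Total = V + E = 149 + 177 = 326


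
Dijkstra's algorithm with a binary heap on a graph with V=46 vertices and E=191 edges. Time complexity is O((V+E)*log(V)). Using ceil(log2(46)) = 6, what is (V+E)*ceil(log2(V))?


Dijkstra with a binary heap: each vertex is extracted once, each edge may relax once.
Each heap operation costs O(log V).
V + E = 46 + 191 = 237
ceil(log2(46)) = 6 (since 2^5 = 32 < 46 <= 64 = 2^6)
Total heap work = (V+E) * ceil(log2(V)) = 237 * 6 = 1422


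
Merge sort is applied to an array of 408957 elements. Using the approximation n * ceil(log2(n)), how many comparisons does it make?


Merge sort divides the array into halves recursively.
Number of levels = ceil(log2(408957)) = 19
At each level, approximately n = 408957 comparisons are needed for merging.
Total comparisons ~ n * ceil(log2(n)) = 408957 * 19 = 7770183


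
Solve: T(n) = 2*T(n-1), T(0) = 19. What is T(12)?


Unrolling:
T(12) = 2*T(11) = 2^2*T(10) = ... = 2^12*T(0)
= 2^12 * 19
= 4096 * 19 = 77824


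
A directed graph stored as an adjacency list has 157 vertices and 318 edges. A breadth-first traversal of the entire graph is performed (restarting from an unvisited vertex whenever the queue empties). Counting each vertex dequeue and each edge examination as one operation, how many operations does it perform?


A full BFS traversal dequeues each vertex once and examines each edge once.
Vertex visits: 157
Edge visits: 318
V + E = 157 + 318 = 475


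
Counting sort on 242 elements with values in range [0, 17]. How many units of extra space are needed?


Output array size: 242 (to store sorted result)
Count array size: 18 (one slot per possible value, range 0 to 17)
Total extra space = 242 + 18 = 260


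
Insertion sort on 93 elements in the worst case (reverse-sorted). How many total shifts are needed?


In the worst case (reverse-sorted), each element shifts past all previous:
  Element 1: 1 shifts
  Element 2: 2 shifts
  Element 3: 3 shifts
  Element 4: 4 shifts
  Element 5: 5 shifts
  ...
  Element 92: 92 shifts
Total = 1 + 2 + ... + 92
= 93*(93-1)/2 = 4278


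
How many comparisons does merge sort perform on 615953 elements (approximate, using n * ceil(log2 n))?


Recursion depth: ceil(log2(615953)) = 20
Each recursion level merges n = 615953 elements
Total = 615953 * 20 = 12319060


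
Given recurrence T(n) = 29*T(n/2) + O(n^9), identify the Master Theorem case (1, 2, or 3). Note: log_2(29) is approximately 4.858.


Master Theorem parameters: a=29, b=2, c=9
log_b(a) = 4.858
Compare b^c with a: 2^9 = 512 > 29, so c > log_b(a).
Comparing c=9 vs log_b(a)=4.858:
9 > 4.858 => Case 3
Result: T(n) = O(n^9)
Master Theorem case = 3


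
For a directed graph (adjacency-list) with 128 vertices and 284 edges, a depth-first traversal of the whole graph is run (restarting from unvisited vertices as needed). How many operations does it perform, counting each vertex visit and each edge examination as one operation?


A full DFS traversal visits each vertex once and examines each edge once.
V = 128
E = 284
Sum = 128 + 284 = 412


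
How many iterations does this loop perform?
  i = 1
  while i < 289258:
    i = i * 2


The loop variable doubles each iteration:
i = 1 -> 2 -> 4 -> 8 -> 16 -> 32 -> 64 -> 128 -> 256 -> 512 -> 1024 -> 2048 -> 4096 -> 8192 -> 16384 -> 32768 -> 65536 -> 131072 -> 262144 -> 524288 (stop, 524288 >= 289258)
Number of doublings = ceil(log2(289258)) = 19


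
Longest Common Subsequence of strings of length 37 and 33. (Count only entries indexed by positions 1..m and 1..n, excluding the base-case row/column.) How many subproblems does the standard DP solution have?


DP table indexed by positions in both strings.
First string: 37 positions
Second string: 33 positions
Total = 37 * 33 = 1221


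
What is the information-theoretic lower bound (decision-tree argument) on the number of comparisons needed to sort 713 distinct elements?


A binary decision tree of height h has at most 2^h leaves and needs at least n! of them, so h >= ceil(log2(n!)).
713! is far too large to multiply out, so use Stirling's series:
  ln(n!) ~ n ln n - n + (1/2) ln(2 pi n) + 1/(12n)  (error below 1/(360 n^3), negligible here)
  ln(713) = 6.5694814
  n ln n = 713 * 6.5694814 = 4684.0402
  (1/2) ln(2 pi * 713) = (1/2) ln(4479.9111) = 4.2037
  1/(12*713) = 0.0001
  ln(713!) ~ 4684.0402 - 713 + 4.2037 + 0.0001 = 3975.2440
Convert to base 2: log2(713!) = 3975.2440 / ln 2 = 3975.2440 / 0.69314718 = 5735.0648
ceil(5735.0648) = 5736


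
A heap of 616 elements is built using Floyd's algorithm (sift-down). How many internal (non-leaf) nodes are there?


Leaf nodes occupy roughly half the array.
Sift-down is called for each internal node, starting from the last one.
Internal nodes = floor(n/2) = floor(616/2) = 308


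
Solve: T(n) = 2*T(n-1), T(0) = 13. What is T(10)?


Unrolling:
T(10) = 2*T(9) = 2^2*T(8) = ... = 2^10*T(0)
= 2^10 * 13
= 1024 * 13 = 13312


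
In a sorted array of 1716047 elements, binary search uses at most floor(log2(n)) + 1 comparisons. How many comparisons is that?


Halving sequence: 1716047 -> 858023 -> 429011 -> 214505 -> 107252 -> 53626 -> 26813 -> 13406 -> 6703 -> 3351 -> 1675 -> 837 -> 418 -> 209 -> 104 -> 52 -> 26 -> 13 -> 6 -> 3 -> 1
Number of halvings = 20
Max comparisons = 20 + 1 = 21


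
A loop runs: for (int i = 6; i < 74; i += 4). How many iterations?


Loop starts at i = 6, increments by 4, stops when i >= 74.
Number of iterations = ceil((74 - 6) / 4)
= ceil(68 / 4)
= 17


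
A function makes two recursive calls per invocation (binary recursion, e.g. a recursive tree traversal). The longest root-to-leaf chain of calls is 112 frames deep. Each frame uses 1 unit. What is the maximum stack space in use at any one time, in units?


Binary recursion: the two calls run one after the other, so only one root-to-leaf chain of frames is on the stack at a time.
Maximum depth (longest chain) = 112 frames
Each frame = 1 unit
Max stack space = 112 * 1 = 112


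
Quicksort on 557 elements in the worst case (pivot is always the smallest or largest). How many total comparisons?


In the worst case, each partition step picks the worst pivot:
  Partition 1: 556 comparisons (n-1 elements to compare)
  Partition 2: 555 comparisons
  Partition 3: 554 comparisons
  Partition 4: 553 comparisons
  Partition 5: 552 comparisons
  ...
  Last partition: 0 comparisons
Total = (n-1) + (n-2) + ... + 1 + 0 = n*(n-1)/2
= 557*556/2 = 154846


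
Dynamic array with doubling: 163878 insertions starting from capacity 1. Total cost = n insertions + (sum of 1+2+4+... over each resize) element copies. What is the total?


n = 163878
Insertion costs: 163878
Resizes copy 1, 2, 4, ... up to the largest power of 2 that is <= n-1 = 163877, i.e. 131072.
Copy costs = 1 + 2 + 4 + 8 + 16 + 32 + 64 + 128 + 256 + 512 + 1024 + 2048 + 4096 + 8192 + 16384 + 32768 + 65536 + 131072 = 262143
Total = 163878 + 262143 = 426021


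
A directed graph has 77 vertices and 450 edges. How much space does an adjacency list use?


Adjacency list: one list head per vertex + one entry per edge
Vertex heads: 77
Edge entries: 450
Total = 77 + 450 = 527


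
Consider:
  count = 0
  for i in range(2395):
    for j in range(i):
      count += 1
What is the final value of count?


For each i, the inner loop runs i times:
  i=0: inner runs 0 times
  i=1: inner runs 1 time
  i=2: inner runs 2 times
  i=3: inner runs 3 times
  i=4: inner runs 4 times
  i=5: inner runs 5 times
  i=6: inner runs 6 times
  i=7: inner runs 7 times
  ...
Total = 0 + 1 + 2 + ... + 2394 = 2395*(2395-1)/2 = 2866815


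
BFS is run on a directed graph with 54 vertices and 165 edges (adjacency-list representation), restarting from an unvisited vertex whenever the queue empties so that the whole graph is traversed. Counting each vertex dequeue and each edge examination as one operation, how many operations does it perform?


A full BFS traversal dequeues each vertex exactly once and examines each directed edge exactly once.
V = 54 (vertex processing cost)
E = 165 (edge examination cost)
Total operations proportional to V + E = 54 + 165 = 219


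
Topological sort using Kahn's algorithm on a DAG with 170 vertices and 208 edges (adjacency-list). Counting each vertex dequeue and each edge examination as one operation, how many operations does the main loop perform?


Kahn's algorithm:
  1. Compute in-degrees: O(V + E)
  2. Process queue: each vertex dequeued once (O(V))
     each edge examined once (O(E))
Total = V + E = 170 + 208 = 378


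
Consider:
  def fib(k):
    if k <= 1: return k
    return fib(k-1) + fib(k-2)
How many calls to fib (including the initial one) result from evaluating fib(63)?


Let C(m) = total calls to evaluate fib(m). Then C(0)=C(1)=1, and
C(m) = 1 + C(m-1) + C(m-2) for m >= 2.
Build the table (each entry = 1 + previous two):
  C(0) = 1
  C(1) = 1
  C(2) = 1 + 1 + 1 = 3
  C(3) = 1 + 3 + 1 = 5
  C(4) = 1 + 5 + 3 = 9
  C(5) = 1 + 9 + 5 = 15
  C(6) = 1 + 15 + 9 = 25
  C(7) = 1 + 25 + 15 = 41
  C(8) = 1 + 41 + 25 = 67
  C(9) = 1 + 67 + 41 = 109
  C(10) = 1 + 109 + 67 = 177
  C(11) = 1 + 177 + 109 = 287
  C(12) = 1 + 287 + 177 = 465
  C(13) = 1 + 465 + 287 = 753
  C(14) = 1 + 753 + 465 = 1219
  C(15) = 1 + 1219 + 753 = 1973
  C(16) = 1 + 1973 + 1219 = 3193
  C(17) = 1 + 3193 + 1973 = 5167
  C(18) = 1 + 5167 + 3193 = 8361
  C(19) = 1 + 8361 + 5167 = 13529
  C(20) = 1 + 13529 + 8361 = 21891
  C(21) = 1 + 21891 + 13529 = 35421
  C(22) = 1 + 35421 + 21891 = 57313
  C(23) = 1 + 57313 + 35421 = 92735
  C(24) = 1 + 92735 + 57313 = 150049
  C(25) = 1 + 150049 + 92735 = 242785
  C(26) = 1 + 242785 + 150049 = 392835
  C(27) = 1 + 392835 + 242785 = 635621
  C(28) = 1 + 635621 + 392835 = 1028457
  C(29) = 1 + 1028457 + 635621 = 1664079
  C(30) = 1 + 1664079 + 1028457 = 2692537
  C(31) = 1 + 2692537 + 1664079 = 4356617
  C(32) = 1 + 4356617 + 2692537 = 7049155
  C(33) = 1 + 7049155 + 4356617 = 11405773
  C(34) = 1 + 11405773 + 7049155 = 18454929
  C(35) = 1 + 18454929 + 11405773 = 29860703
  C(36) = 1 + 29860703 + 18454929 = 48315633
  C(37) = 1 + 48315633 + 29860703 = 78176337
  C(38) = 1 + 78176337 + 48315633 = 126491971
  C(39) = 1 + 126491971 + 78176337 = 204668309
  C(40) = 1 + 204668309 + 126491971 = 331160281
  C(41) = 1 + 331160281 + 204668309 = 535828591
  C(42) = 1 + 535828591 + 331160281 = 866988873
  C(43) = 1 + 866988873 + 535828591 = 1402817465
  C(44) = 1 + 1402817465 + 866988873 = 2269806339
  C(45) = 1 + 2269806339 + 1402817465 = 3672623805
  C(46) = 1 + 3672623805 + 2269806339 = 5942430145
  C(47) = 1 + 5942430145 + 3672623805 = 9615053951
  C(48) = 1 + 9615053951 + 5942430145 = 15557484097
  C(49) = 1 + 15557484097 + 9615053951 = 25172538049
  C(50) = 1 + 25172538049 + 15557484097 = 40730022147
  C(51) = 1 + 40730022147 + 25172538049 = 65902560197
  C(52) = 1 + 65902560197 + 40730022147 = 106632582345
  C(53) = 1 + 106632582345 + 65902560197 = 172535142543
  C(54) = 1 + 172535142543 + 106632582345 = 279167724889
  C(55) = 1 + 279167724889 + 172535142543 = 451702867433
  C(56) = 1 + 451702867433 + 279167724889 = 730870592323
  C(57) = 1 + 730870592323 + 451702867433 = 1182573459757
  C(58) = 1 + 1182573459757 + 730870592323 = 1913444052081
  C(59) = 1 + 1913444052081 + 1182573459757 = 3096017511839
  C(60) = 1 + 3096017511839 + 1913444052081 = 5009461563921
  C(61) = 1 + 5009461563921 + 3096017511839 = 8105479075761
  C(62) = 1 + 8105479075761 + 5009461563921 = 13114940639683
  C(63) = 1 + 13114940639683 + 8105479075761 = 21220419715445
Total calls for fib(63) = 21220419715445
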